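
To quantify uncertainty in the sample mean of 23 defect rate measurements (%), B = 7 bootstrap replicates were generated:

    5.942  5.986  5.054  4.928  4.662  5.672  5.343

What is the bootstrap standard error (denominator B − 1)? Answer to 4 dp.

Bootstrap SE is the standard deviation of the 7 replicate means.
Mean of replicates: (5.942 + 5.986 + 5.054 + 4.928 + 4.662 + 5.672 + 5.343) / 7 = 37.58700 / 7 = 5.36957
Sum of squared deviations: (+0.57243)² + (+0.61643)² + (−0.31557)² + (−0.44157)² + (−0.70757)² + (+0.30243)² + (−0.02657)² = 1.59506
Variance = 1.59506 / 6 = 0.26584
SE* = √0.26584

SE* = 0.5156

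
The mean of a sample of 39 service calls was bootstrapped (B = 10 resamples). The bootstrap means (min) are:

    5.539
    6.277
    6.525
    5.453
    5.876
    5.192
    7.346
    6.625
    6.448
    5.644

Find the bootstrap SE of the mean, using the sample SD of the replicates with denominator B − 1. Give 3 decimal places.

Bootstrap SE is the standard deviation of the 10 replicate means.
Mean of replicates: (5.539 + 6.277 + 6.525 + 5.453 + 5.876 + 5.192 + 7.346 + 6.625 + 6.448 + 5.644) / 10 = 60.9250 / 10 = 6.0925
Sum of squared deviations: (−0.5535)² + (+0.1845)² + (+0.4325)² + (−0.6395)² + (−0.2165)² + (−0.9005)² + (+1.2535)² + (+0.5325)² + (+0.3555)² + (−0.4485)² = 3.9765
Variance = 3.9765 / 9 = 0.4418
SE* = √0.4418

SE* = 0.665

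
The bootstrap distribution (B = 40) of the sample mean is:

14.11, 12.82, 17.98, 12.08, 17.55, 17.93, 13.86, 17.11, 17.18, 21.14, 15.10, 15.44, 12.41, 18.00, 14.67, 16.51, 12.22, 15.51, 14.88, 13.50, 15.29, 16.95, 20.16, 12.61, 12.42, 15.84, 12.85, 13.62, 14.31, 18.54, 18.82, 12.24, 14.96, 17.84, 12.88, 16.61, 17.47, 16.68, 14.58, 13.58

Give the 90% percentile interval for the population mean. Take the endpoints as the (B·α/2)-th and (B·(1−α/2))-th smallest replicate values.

Sorted replicates: 12.08, 12.22, 12.24, 12.41, 12.42, 12.61, 12.82, 12.85, 12.88, 13.50, 13.58, 13.62, 13.86, 14.11, 14.31, 14.58, 14.67, 14.88, 14.96, 15.10, 15.29, 15.44, 15.51, 15.84, 16.51, 16.61, 16.68, 16.95, 17.11, 17.18, 17.47, 17.55, 17.84, 17.93, 17.98, 18.00, 18.54, 18.82, 20.16, 21.14
α = 0.10; lower rank = 40 × 0.050 = 2; upper rank = 40 × 0.950 = 38.
The 2nd smallest replicate is 12.22; the 38th is 18.82.

(12.22, 18.82)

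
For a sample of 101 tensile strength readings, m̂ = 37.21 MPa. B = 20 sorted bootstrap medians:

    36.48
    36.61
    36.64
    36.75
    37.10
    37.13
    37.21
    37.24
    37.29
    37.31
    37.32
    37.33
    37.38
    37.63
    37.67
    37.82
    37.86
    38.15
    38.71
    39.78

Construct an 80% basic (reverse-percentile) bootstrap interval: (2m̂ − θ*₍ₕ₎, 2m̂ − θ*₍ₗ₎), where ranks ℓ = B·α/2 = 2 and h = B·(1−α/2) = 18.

Percentile endpoints at ranks 2 and 18: θ*₍2₎ = 36.61, θ*₍18₎ = 38.15.
Basic interval reflects these around m̂:
  lower = 2 × 37.21 − 38.15 = 36.27
  upper = 2 × 37.21 − 36.61 = 37.81

(36.27, 37.81)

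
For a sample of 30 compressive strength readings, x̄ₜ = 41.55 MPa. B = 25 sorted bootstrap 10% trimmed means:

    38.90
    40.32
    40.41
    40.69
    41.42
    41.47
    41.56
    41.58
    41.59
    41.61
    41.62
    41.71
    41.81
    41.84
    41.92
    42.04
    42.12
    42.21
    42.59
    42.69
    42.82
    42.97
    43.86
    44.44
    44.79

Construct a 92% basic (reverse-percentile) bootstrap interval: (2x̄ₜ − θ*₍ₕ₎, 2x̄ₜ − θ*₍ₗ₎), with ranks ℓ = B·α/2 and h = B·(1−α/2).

Percentile endpoints at ranks 1 and 24: θ*₍1₎ = 38.90, θ*₍24₎ = 44.44.
Basic interval reflects these around x̄ₜ:
  lower = 2 × 41.55 − 44.44 = 38.66
  upper = 2 × 41.55 − 38.90 = 44.20

(38.66, 44.20)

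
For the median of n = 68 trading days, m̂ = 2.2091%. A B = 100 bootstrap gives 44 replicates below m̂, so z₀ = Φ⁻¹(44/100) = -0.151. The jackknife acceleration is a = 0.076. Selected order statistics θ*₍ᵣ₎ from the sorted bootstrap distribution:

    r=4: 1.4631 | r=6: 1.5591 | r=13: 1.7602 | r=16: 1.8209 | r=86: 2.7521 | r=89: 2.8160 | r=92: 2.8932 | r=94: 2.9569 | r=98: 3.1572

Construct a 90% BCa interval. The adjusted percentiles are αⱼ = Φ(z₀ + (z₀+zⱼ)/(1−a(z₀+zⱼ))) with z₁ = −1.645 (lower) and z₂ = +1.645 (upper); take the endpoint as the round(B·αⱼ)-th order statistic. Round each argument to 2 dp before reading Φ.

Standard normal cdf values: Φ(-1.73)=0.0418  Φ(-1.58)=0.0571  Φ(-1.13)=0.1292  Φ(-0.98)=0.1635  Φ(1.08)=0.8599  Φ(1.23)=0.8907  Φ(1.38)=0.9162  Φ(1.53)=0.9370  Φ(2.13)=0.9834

Lower: z₀ + z₁ = -0.151 + (-1.645) = -1.796; 1 − a(z₀+z₁) = 1 − (0.076)(-1.796) = 1.1365; argument = -0.151 + (-1.796)/1.1365 = -1.7313 → -1.73.
α₁ = Φ(-1.73) = 0.0418; rank = round(100 × 0.0418) = 4; θ*₍4₎ = 1.4631.
Upper: z₀ + z₂ = 1.494; 1 − a(z₀+z₂) = 0.8865; argument = 1.5344 → 1.53; α₂ = 0.9370; rank = 94; θ*₍94₎ = 2.9569.

(1.4631, 2.9569)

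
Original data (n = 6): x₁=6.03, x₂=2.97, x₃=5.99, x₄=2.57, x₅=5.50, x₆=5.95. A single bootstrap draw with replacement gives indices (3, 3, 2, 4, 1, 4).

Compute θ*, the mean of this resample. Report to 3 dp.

θ* = 4.353

Resample values: 5.99, 5.99, 2.97, 2.57, 6.03, 2.57.
Mean = (5.99 + 5.99 + 2.97 + 2.57 + 6.03 + 2.57) / 6 = 26.120 / 6 = 4.353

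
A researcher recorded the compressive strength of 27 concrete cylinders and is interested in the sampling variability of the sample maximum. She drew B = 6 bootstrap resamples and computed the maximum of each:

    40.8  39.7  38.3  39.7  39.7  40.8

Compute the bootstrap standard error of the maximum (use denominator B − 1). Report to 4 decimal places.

SE* = 0.9245

Bootstrap SE is the standard deviation of the 6 replicate maximums.
Mean of replicates: (40.8 + 39.7 + 38.3 + 39.7 + 39.7 + 40.8) / 6 = 239.00000 / 6 = 39.83333
Sum of squared deviations: (+0.96667)² + (−0.13333)² + (−1.53333)² + (−0.13333)² + (−0.13333)² + (+0.96667)² = 4.27333
Variance = 4.27333 / 5 = 0.85467
SE* = √0.85467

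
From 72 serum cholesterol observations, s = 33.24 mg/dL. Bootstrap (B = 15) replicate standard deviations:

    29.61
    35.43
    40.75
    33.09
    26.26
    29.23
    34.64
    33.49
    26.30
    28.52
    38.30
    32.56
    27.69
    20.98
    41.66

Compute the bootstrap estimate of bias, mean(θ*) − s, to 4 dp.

bias = −1.3393

mean(θ*) = (29.61 + 35.43 + 40.75 + 33.09 + 26.26 + 29.23 + 34.64 + 33.49 + 26.30 + 28.52 + 38.30 + 32.56 + 27.69 + 20.98 + 41.66) / 15 = 31.90067
bias = 31.90067 − 33.24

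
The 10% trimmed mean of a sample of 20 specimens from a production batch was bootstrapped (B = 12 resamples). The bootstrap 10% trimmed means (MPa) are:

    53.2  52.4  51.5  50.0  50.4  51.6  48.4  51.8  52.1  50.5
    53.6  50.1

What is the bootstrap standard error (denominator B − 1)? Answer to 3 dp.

SE* = 1.481

Bootstrap SE is the standard deviation of the 12 replicate 10% trimmed means.
Mean of replicates: (53.2 + 52.4 + 51.5 + 50.0 + 50.4 + 51.6 + 48.4 + 51.8 + 52.1 + 50.5 + 53.6 + 50.1) / 12 = 615.6000 / 12 = 51.3000
Sum of squared deviations: (+1.9000)² + (+1.1000)² + (+0.2000)² + (−1.3000)² + (−0.9000)² + (+0.3000)² + (−2.9000)² + (+0.5000)² + (+0.8000)² + (−0.8000)² + (+2.3000)² + (−1.2000)² = 24.1200
Variance = 24.1200 / 11 = 2.1927
SE* = √2.1927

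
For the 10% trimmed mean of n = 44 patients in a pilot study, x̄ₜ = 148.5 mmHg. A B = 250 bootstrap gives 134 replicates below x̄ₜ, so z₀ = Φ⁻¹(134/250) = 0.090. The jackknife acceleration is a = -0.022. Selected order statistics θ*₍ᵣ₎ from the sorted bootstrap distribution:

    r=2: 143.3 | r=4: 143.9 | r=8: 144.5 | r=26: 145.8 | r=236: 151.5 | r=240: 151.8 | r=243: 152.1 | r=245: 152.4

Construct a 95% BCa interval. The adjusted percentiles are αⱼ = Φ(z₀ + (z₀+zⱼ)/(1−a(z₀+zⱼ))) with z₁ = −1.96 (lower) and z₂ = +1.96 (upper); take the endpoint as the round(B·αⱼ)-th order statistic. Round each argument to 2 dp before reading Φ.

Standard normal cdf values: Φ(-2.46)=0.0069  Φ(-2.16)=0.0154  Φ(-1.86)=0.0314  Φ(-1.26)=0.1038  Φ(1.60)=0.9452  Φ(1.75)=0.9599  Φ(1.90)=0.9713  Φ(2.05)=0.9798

Lower: z₀ + z₁ = 0.090 + (-1.960) = -1.870; 1 − a(z₀+z₁) = 1 − (-0.022)(-1.870) = 0.9589; argument = 0.090 + (-1.870)/0.9589 = -1.8602 → -1.86.
α₁ = Φ(-1.86) = 0.0314; rank = round(250 × 0.0314) = 8; θ*₍8₎ = 144.5.
Upper: z₀ + z₂ = 2.050; 1 − a(z₀+z₂) = 1.0451; argument = 2.0515 → 2.05; α₂ = 0.9798; rank = 245; θ*₍245₎ = 152.4.

(144.5, 152.4)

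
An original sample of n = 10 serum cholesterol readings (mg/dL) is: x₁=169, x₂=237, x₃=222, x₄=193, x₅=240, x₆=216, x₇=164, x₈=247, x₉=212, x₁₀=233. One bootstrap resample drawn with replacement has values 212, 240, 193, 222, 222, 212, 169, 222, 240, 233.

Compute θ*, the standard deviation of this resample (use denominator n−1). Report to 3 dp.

Mean = 216.5000; sum of squared deviations = 4316.5000
s² = 4316.5000 / 9 = 479.6111
s = √479.6111 = 21.900

θ* = 21.900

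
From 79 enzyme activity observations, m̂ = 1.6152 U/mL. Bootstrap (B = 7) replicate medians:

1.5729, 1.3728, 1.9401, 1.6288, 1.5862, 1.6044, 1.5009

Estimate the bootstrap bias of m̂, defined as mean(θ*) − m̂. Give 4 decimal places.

bias = −0.0143

mean(θ*) = (1.5729 + 1.3728 + 1.9401 + 1.6288 + 1.5862 + 1.6044 + 1.5009) / 7 = 1.60087
bias = 1.60087 − 1.6152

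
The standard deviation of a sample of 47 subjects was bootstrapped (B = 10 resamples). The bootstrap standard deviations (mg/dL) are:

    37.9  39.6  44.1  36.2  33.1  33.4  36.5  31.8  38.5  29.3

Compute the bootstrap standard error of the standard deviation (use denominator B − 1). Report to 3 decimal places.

SE* = 4.300

Bootstrap SE is the standard deviation of the 10 replicate standard deviations.
Mean of replicates: (37.9 + 39.6 + 44.1 + 36.2 + 33.1 + 33.4 + 36.5 + 31.8 + 38.5 + 29.3) / 10 = 360.4000 / 10 = 36.0400
Sum of squared deviations: (+1.8600)² + (+3.5600)² + (+8.0600)² + (+0.1600)² + (−2.9400)² + (−2.6400)² + (+0.4600)² + (−4.2400)² + (+2.4600)² + (−6.7400)² = 166.4040
Variance = 166.4040 / 9 = 18.4893
SE* = √18.4893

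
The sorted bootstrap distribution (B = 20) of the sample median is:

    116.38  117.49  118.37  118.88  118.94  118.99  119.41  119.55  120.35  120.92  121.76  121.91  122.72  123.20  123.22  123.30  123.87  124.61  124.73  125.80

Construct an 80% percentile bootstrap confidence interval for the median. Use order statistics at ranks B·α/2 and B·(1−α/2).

α = 0.20; lower rank = 20 × 0.100 = 2; upper rank = 20 × 0.900 = 18.
The 2nd smallest replicate is 117.49; the 18th is 124.61.

(117.49, 124.61)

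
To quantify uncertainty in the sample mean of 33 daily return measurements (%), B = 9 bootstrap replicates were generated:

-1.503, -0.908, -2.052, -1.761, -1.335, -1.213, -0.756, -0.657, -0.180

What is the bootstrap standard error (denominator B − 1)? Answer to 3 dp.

Bootstrap SE is the standard deviation of the 9 replicate means.
Mean of replicates: ((-1.503) + (-0.908) + (-2.052) + (-1.761) + (-1.335) + (-1.213) + (-0.756) + (-0.657) + (-0.180)) / 9 = -10.3650 / 9 = -1.1517
Sum of squared deviations: (−0.3513)² + (+0.2437)² + (−0.9003)² + (−0.6093)² + (−0.1833)² + (−0.0613)² + (+0.3957)² + (+0.4947)² + (+0.9717)² = 2.7475
Variance = 2.7475 / 8 = 0.3434
SE* = √0.3434

SE* = 0.586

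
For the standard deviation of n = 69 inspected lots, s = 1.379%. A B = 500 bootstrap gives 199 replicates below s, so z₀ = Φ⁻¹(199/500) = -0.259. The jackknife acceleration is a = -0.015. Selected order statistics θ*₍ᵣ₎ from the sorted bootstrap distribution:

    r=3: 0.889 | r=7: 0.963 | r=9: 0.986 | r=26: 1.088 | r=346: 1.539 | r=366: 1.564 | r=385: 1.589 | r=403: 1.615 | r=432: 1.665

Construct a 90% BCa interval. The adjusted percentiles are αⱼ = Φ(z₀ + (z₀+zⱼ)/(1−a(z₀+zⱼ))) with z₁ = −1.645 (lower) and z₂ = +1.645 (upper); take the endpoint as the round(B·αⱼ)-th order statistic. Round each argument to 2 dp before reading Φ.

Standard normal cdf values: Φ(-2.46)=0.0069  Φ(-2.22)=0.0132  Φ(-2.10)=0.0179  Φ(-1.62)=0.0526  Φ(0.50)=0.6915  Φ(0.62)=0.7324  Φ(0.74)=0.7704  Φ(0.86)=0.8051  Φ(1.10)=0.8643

Lower: z₀ + z₁ = -0.259 + (-1.645) = -1.904; 1 − a(z₀+z₁) = 1 − (-0.015)(-1.904) = 0.9714; argument = -0.259 + (-1.904)/0.9714 = -2.2190 → -2.22.
α₁ = Φ(-2.22) = 0.0132; rank = round(500 × 0.0132) = 7; θ*₍7₎ = 0.963.
Upper: z₀ + z₂ = 1.386; 1 − a(z₀+z₂) = 1.0208; argument = 1.0988 → 1.10; α₂ = 0.8643; rank = 432; θ*₍432₎ = 1.665.

(0.963, 1.665)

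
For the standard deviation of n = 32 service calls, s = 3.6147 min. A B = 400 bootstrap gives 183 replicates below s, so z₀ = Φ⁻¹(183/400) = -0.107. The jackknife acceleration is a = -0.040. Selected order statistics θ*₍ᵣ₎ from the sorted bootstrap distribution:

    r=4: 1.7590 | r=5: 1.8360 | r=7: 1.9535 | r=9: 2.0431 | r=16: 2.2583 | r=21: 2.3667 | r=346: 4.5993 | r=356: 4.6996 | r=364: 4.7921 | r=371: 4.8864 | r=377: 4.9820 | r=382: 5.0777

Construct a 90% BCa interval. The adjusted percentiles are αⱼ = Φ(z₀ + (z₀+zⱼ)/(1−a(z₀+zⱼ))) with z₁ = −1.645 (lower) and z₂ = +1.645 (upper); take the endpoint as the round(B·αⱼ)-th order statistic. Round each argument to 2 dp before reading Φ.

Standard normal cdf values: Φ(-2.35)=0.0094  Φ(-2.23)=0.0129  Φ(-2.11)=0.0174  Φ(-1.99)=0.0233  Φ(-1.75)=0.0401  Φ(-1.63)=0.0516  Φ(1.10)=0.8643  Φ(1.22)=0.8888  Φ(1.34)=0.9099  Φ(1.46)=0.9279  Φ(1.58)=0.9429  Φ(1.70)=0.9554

Lower: z₀ + z₁ = -0.107 + (-1.645) = -1.752; 1 − a(z₀+z₁) = 1 − (-0.040)(-1.752) = 0.9299; argument = -0.107 + (-1.752)/0.9299 = -1.9910 → -1.99.
α₁ = Φ(-1.99) = 0.0233; rank = round(400 × 0.0233) = 9; θ*₍9₎ = 2.0431.
Upper: z₀ + z₂ = 1.538; 1 − a(z₀+z₂) = 1.0615; argument = 1.3419 → 1.34; α₂ = 0.9099; rank = 364; θ*₍364₎ = 4.7921.

(2.0431, 4.7921)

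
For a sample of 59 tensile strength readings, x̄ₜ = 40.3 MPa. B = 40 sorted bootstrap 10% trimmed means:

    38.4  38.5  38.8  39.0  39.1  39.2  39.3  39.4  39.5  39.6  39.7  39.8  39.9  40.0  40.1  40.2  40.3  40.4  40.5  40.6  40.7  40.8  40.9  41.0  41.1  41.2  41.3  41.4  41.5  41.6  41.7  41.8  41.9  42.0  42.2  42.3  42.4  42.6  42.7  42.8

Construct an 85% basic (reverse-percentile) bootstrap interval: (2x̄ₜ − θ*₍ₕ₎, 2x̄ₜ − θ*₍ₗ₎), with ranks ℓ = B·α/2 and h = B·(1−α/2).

(38.2, 41.8)

Percentile endpoints at ranks 3 and 37: θ*₍3₎ = 38.8, θ*₍37₎ = 42.4.
Basic interval reflects these around x̄ₜ:
  lower = 2 × 40.3 − 42.4 = 38.2
  upper = 2 × 40.3 − 38.8 = 41.8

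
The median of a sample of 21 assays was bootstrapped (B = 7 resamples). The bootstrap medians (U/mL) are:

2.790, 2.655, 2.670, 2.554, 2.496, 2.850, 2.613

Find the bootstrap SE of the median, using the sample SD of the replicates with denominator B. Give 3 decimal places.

SE* = 0.116

Bootstrap SE is the standard deviation of the 7 replicate medians.
Mean of replicates: (2.790 + 2.655 + 2.670 + 2.554 + 2.496 + 2.850 + 2.613) / 7 = 18.6280 / 7 = 2.6611
Sum of squared deviations: (+0.1289)² + (−0.0061)² + (+0.0089)² + (−0.1071)² + (−0.1651)² + (+0.1889)² + (−0.0481)² = 0.0935
Variance = 0.0935 / 7 = 0.0134
SE* = √0.0134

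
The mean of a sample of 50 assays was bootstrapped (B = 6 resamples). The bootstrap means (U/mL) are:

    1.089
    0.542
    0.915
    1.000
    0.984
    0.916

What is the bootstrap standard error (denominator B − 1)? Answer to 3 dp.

SE* = 0.190

Bootstrap SE is the standard deviation of the 6 replicate means.
Mean of replicates: (1.089 + 0.542 + 0.915 + 1.000 + 0.984 + 0.916) / 6 = 5.4460 / 6 = 0.9077
Sum of squared deviations: (+0.1813)² + (−0.3657)² + (+0.0073)² + (+0.0923)² + (+0.0763)² + (+0.0083)² = 0.1811
Variance = 0.1811 / 5 = 0.0362
SE* = √0.0362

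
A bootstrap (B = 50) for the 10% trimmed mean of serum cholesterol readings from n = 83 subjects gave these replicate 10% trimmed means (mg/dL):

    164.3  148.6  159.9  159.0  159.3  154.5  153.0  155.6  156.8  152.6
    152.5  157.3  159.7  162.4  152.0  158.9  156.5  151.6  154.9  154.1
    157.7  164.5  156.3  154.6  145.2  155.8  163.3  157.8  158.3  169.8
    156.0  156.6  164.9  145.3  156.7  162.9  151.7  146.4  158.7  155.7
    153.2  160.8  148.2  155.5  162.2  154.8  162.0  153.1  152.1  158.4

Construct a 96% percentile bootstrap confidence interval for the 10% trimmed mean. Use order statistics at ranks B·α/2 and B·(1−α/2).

Sorted replicates: 145.2, 145.3, 146.4, 148.2, 148.6, 151.6, 151.7, 152.0, 152.1, 152.5, 152.6, 153.0, 153.1, 153.2, 154.1, 154.5, 154.6, 154.8, 154.9, 155.5, 155.6, 155.7, 155.8, 156.0, 156.3, 156.5, 156.6, 156.7, 156.8, 157.3, 157.7, 157.8, 158.3, 158.4, 158.7, 158.9, 159.0, 159.3, 159.7, 159.9, 160.8, 162.0, 162.2, 162.4, 162.9, 163.3, 164.3, 164.5, 164.9, 169.8
α = 0.04; lower rank = 50 × 0.020 = 1; upper rank = 50 × 0.980 = 49.
The 1st smallest replicate is 145.2; the 49th is 164.9.

(145.2, 164.9)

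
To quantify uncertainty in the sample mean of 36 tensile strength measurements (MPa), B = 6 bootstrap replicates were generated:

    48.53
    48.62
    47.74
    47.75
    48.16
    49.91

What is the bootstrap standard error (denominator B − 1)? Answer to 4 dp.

SE* = 0.8056

Bootstrap SE is the standard deviation of the 6 replicate means.
Mean of replicates: (48.53 + 48.62 + 47.74 + 47.75 + 48.16 + 49.91) / 6 = 290.71000 / 6 = 48.45167
Sum of squared deviations: (+0.07833)² + (+0.16833)² + (−0.71167)² + (−0.70167)² + (−0.29167)² + (+1.45833)² = 3.24508
Variance = 3.24508 / 5 = 0.64902
SE* = √0.64902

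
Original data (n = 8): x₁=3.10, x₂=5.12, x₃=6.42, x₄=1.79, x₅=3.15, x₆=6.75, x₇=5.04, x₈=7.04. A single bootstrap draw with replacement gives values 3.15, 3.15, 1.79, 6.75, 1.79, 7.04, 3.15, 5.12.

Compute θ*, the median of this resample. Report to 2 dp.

θ* = 3.15

Sorted: 1.79, 1.79, 3.15, 3.15, 3.15, 5.12, 6.75, 7.04
Median = average of the two middle values = 3.15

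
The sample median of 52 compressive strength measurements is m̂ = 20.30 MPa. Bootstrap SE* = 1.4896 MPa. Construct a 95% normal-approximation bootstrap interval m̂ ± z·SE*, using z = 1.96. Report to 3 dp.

Margin = 1.96 × 1.4896 = 2.9196
Interval: 20.30 ± 2.9196

(17.380, 23.220)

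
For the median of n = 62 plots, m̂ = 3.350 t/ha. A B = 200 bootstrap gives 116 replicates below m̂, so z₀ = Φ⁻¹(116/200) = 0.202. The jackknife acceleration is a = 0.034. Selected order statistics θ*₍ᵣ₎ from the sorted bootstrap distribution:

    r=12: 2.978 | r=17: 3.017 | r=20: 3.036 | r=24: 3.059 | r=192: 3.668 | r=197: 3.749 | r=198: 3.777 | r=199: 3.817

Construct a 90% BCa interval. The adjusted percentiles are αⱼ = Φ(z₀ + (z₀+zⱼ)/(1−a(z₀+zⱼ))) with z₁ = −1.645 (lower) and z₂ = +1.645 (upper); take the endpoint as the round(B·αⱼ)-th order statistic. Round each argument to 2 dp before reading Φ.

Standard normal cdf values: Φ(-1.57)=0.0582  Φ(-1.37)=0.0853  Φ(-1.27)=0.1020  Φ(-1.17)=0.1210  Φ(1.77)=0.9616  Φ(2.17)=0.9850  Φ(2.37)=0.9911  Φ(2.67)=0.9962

Lower: z₀ + z₁ = 0.202 + (-1.645) = -1.443; 1 − a(z₀+z₁) = 1 − (0.034)(-1.443) = 1.0491; argument = 0.202 + (-1.443)/1.0491 = -1.1735 → -1.17.
α₁ = Φ(-1.17) = 0.1210; rank = round(200 × 0.1210) = 24; θ*₍24₎ = 3.059.
Upper: z₀ + z₂ = 1.847; 1 − a(z₀+z₂) = 0.9372; argument = 2.1728 → 2.17; α₂ = 0.9850; rank = 197; θ*₍197₎ = 3.749.

(3.059, 3.749)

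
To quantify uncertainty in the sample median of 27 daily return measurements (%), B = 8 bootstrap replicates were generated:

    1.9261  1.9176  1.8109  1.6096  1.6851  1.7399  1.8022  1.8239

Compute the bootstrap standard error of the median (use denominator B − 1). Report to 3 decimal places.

SE* = 0.109

Bootstrap SE is the standard deviation of the 8 replicate medians.
Mean of replicates: (1.9261 + 1.9176 + 1.8109 + 1.6096 + 1.6851 + 1.7399 + 1.8022 + 1.8239) / 8 = 14.31530 / 8 = 1.78941
Sum of squared deviations: (+0.13669)² + (+0.12819)² + (+0.02149)² + (−0.17981)² + (−0.10431)² + (−0.04951)² + (+0.01279)² + (+0.03449)² = 0.08260
Variance = 0.08260 / 7 = 0.01180
SE* = √0.01180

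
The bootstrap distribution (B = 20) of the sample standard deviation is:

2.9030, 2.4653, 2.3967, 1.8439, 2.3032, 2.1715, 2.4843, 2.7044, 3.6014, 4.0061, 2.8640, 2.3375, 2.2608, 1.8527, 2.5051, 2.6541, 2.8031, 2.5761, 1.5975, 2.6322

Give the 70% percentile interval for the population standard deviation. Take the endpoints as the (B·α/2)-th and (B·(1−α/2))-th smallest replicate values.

(1.8527, 2.8640)

Sorted replicates: 1.5975, 1.8439, 1.8527, 2.1715, 2.2608, 2.3032, 2.3375, 2.3967, 2.4653, 2.4843, 2.5051, 2.5761, 2.6322, 2.6541, 2.7044, 2.8031, 2.8640, 2.9030, 3.6014, 4.0061
α = 0.30; lower rank = 20 × 0.150 = 3; upper rank = 20 × 0.850 = 17.
The 3rd smallest replicate is 1.8527; the 17th is 2.8640.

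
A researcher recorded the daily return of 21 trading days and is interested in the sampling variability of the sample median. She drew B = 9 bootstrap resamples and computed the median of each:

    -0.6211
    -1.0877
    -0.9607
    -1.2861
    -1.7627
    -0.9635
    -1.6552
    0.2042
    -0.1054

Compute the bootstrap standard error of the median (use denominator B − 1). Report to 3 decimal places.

Bootstrap SE is the standard deviation of the 9 replicate medians.
Mean of replicates: ((-0.6211) + (-1.0877) + (-0.9607) + (-1.2861) + (-1.7627) + (-0.9635) + (-1.6552) + 0.2042 + (-0.1054)) / 9 = -8.23820 / 9 = -0.91536
Sum of squared deviations: (+0.29426)² + (−0.17234)² + (−0.04534)² + (−0.37074)² + (−0.84734)² + (−0.04814)² + (−0.73984)² + (+1.11956)² + (+0.80996)² = 3.43291
Variance = 3.43291 / 8 = 0.42911
SE* = √0.42911

SE* = 0.655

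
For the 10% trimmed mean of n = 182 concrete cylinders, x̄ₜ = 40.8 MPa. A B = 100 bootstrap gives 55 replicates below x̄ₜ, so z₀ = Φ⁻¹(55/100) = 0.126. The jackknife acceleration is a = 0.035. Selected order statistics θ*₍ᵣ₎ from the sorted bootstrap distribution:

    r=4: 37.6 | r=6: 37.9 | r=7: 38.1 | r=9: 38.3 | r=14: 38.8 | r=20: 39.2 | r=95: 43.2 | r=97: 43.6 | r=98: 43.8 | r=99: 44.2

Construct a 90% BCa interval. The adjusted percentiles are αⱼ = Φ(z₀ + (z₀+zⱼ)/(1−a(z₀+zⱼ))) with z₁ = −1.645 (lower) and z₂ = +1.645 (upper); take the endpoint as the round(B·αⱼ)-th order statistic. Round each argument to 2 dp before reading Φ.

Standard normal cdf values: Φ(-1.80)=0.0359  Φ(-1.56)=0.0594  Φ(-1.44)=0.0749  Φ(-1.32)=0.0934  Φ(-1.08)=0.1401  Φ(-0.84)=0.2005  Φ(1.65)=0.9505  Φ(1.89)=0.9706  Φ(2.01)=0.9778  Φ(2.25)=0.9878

(38.3, 43.8)

Lower: z₀ + z₁ = 0.126 + (-1.645) = -1.519; 1 − a(z₀+z₁) = 1 − (0.035)(-1.519) = 1.0532; argument = 0.126 + (-1.519)/1.0532 = -1.3163 → -1.32.
α₁ = Φ(-1.32) = 0.0934; rank = round(100 × 0.0934) = 9; θ*₍9₎ = 38.3.
Upper: z₀ + z₂ = 1.771; 1 − a(z₀+z₂) = 0.9380; argument = 2.0140 → 2.01; α₂ = 0.9778; rank = 98; θ*₍98₎ = 43.8.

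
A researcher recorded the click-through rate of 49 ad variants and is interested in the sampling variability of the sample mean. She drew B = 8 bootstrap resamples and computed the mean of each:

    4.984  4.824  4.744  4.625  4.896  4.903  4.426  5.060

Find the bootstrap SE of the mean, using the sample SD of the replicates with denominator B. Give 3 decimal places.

SE* = 0.192

Bootstrap SE is the standard deviation of the 8 replicate means.
Mean of replicates: (4.984 + 4.824 + 4.744 + 4.625 + 4.896 + 4.903 + 4.426 + 5.060) / 8 = 38.4620 / 8 = 4.8077
Sum of squared deviations: (+0.1763)² + (+0.0163)² + (−0.0637)² + (−0.1827)² + (+0.0883)² + (+0.0953)² + (−0.3817)² + (+0.2523)² = 0.2950
Variance = 0.2950 / 8 = 0.0369
SE* = √0.0369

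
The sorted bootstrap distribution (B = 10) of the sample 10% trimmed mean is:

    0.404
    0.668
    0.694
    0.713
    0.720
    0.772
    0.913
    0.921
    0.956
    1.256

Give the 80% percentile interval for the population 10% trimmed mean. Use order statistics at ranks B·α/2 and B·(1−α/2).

α = 0.20; lower rank = 10 × 0.100 = 1; upper rank = 10 × 0.900 = 9.
The 1st smallest replicate is 0.404; the 9th is 0.956.

(0.404, 0.956)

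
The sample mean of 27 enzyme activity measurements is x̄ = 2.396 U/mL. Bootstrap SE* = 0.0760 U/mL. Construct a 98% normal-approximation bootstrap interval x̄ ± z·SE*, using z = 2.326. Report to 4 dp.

Margin = 2.326 × 0.0760 = 0.17678
Interval: 2.396 ± 0.17678

(2.2192, 2.5728)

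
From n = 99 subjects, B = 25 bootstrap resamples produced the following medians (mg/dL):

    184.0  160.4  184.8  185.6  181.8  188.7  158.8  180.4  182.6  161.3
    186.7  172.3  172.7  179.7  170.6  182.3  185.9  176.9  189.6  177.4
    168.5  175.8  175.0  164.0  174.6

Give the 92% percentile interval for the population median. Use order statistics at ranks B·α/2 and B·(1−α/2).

Sorted replicates: 158.8, 160.4, 161.3, 164.0, 168.5, 170.6, 172.3, 172.7, 174.6, 175.0, 175.8, 176.9, 177.4, 179.7, 180.4, 181.8, 182.3, 182.6, 184.0, 184.8, 185.6, 185.9, 186.7, 188.7, 189.6
α = 0.08; lower rank = 25 × 0.040 = 1; upper rank = 25 × 0.960 = 24.
The 1st smallest replicate is 158.8; the 24th is 188.7.

(158.8, 188.7)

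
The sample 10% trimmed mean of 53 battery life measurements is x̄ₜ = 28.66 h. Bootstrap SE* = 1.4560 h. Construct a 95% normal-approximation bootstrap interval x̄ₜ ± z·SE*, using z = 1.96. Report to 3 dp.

Margin = 1.96 × 1.4560 = 2.8538
Interval: 28.66 ± 2.8538

(25.806, 31.514)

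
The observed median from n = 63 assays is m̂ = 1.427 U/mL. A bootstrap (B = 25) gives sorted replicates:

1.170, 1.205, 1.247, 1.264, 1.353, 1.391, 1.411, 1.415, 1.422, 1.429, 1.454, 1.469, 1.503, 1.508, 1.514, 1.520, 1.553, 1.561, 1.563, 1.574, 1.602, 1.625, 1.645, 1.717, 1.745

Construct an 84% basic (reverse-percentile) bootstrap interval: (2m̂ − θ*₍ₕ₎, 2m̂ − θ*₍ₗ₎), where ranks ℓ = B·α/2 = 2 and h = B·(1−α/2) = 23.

Percentile endpoints at ranks 2 and 23: θ*₍2₎ = 1.205, θ*₍23₎ = 1.645.
Basic interval reflects these around m̂:
  lower = 2 × 1.427 − 1.645 = 1.209
  upper = 2 × 1.427 − 1.205 = 1.649

(1.209, 1.649)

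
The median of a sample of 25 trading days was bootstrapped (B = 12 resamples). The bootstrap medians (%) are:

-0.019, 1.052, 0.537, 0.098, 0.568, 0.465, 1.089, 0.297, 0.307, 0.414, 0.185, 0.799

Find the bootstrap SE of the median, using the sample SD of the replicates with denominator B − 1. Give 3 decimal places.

Bootstrap SE is the standard deviation of the 12 replicate medians.
Mean of replicates: ((-0.019) + 1.052 + 0.537 + 0.098 + 0.568 + 0.465 + 1.089 + 0.297 + 0.307 + 0.414 + 0.185 + 0.799) / 12 = 5.7920 / 12 = 0.4827
Sum of squared deviations: (−0.5017)² + (+0.5693)² + (+0.0543)² + (−0.3847)² + (+0.0853)² + (−0.0177)² + (+0.6063)² + (−0.1857)² + (−0.1757)² + (−0.0687)² + (−0.2977)² + (+0.3163)² = 1.3607
Variance = 1.3607 / 11 = 0.1237
SE* = √0.1237

SE* = 0.352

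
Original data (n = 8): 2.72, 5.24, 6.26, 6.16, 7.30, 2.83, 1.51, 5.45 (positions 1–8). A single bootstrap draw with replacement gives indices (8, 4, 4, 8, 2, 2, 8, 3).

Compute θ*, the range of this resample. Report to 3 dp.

Resample values: 5.45, 6.16, 6.16, 5.45, 5.24, 5.24, 5.45, 6.26.
Range = 6.26 − 5.24 = 1.020

θ* = 1.020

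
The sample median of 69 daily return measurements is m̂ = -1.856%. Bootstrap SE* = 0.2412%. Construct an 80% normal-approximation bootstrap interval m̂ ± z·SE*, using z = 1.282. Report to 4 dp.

(-2.1652, -1.5468)

Margin = 1.282 × 0.2412 = 0.30922
Interval: -1.856 ± 0.30922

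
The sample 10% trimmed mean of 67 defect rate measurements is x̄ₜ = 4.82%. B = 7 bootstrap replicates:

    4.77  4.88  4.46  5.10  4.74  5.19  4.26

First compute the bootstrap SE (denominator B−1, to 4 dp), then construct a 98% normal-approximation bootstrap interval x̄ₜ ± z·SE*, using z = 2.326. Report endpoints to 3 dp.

Mean of replicates = 4.7714; sum of squared deviations = 0.6545; SE* = √(0.6545/6) = 0.3303
Margin = 2.326 × 0.3303 = 0.7683
Interval: 4.82 ± 0.7683

(4.052, 5.588)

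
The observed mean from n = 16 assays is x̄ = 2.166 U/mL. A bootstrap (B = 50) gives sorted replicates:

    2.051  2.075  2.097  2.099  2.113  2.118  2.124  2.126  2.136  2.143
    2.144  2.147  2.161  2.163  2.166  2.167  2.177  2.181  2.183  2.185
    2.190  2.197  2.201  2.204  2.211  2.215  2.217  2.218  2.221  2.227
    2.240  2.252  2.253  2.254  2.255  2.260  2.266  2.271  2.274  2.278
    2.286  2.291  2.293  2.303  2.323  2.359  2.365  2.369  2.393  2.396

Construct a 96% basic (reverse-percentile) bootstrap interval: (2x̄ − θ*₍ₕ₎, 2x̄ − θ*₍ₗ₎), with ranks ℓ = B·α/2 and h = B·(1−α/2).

(1.939, 2.281)

Percentile endpoints at ranks 1 and 49: θ*₍1₎ = 2.051, θ*₍49₎ = 2.393.
Basic interval reflects these around x̄:
  lower = 2 × 2.166 − 2.393 = 1.939
  upper = 2 × 2.166 − 2.051 = 2.281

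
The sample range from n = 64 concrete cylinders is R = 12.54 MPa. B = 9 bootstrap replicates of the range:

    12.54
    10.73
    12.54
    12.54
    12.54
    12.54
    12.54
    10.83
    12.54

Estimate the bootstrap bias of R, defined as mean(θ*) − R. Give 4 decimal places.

mean(θ*) = (12.54 + 10.73 + 12.54 + 12.54 + 12.54 + 12.54 + 12.54 + 10.83 + 12.54) / 9 = 12.14889
bias = 12.14889 − 12.54

bias = −0.3911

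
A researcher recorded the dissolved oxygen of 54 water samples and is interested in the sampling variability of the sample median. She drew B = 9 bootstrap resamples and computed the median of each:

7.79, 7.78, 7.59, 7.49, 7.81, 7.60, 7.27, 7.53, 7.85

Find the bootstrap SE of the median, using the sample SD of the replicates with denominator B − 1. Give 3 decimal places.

SE* = 0.191

Bootstrap SE is the standard deviation of the 9 replicate medians.
Mean of replicates: (7.79 + 7.78 + 7.59 + 7.49 + 7.81 + 7.60 + 7.27 + 7.53 + 7.85) / 9 = 68.7100 / 9 = 7.6344
Sum of squared deviations: (+0.1556)² + (+0.1456)² + (−0.0444)² + (−0.1444)² + (+0.1756)² + (−0.0344)² + (−0.3644)² + (−0.1044)² + (+0.2156)² = 0.2904
Variance = 0.2904 / 8 = 0.0363
SE* = √0.0363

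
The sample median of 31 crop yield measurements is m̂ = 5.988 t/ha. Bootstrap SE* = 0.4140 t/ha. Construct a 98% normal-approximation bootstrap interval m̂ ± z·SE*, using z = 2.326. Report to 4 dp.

(5.0250, 6.9510)

Margin = 2.326 × 0.4140 = 0.96296
Interval: 5.988 ± 0.96296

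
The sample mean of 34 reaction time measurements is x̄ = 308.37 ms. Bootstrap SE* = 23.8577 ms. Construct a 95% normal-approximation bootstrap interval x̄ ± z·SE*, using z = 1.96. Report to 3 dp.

Margin = 1.96 × 23.8577 = 46.7611
Interval: 308.37 ± 46.7611

(261.609, 355.131)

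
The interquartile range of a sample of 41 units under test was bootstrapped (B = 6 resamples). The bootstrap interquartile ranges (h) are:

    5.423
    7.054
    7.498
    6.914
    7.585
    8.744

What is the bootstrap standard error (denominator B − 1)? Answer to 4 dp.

SE* = 1.0846

Bootstrap SE is the standard deviation of the 6 replicate interquartile ranges.
Mean of replicates: (5.423 + 7.054 + 7.498 + 6.914 + 7.585 + 8.744) / 6 = 43.21800 / 6 = 7.20300
Sum of squared deviations: (−1.78000)² + (−0.14900)² + (+0.29500)² + (−0.28900)² + (+0.38200)² + (+1.54100)² = 5.88175
Variance = 5.88175 / 5 = 1.17635
SE* = √1.17635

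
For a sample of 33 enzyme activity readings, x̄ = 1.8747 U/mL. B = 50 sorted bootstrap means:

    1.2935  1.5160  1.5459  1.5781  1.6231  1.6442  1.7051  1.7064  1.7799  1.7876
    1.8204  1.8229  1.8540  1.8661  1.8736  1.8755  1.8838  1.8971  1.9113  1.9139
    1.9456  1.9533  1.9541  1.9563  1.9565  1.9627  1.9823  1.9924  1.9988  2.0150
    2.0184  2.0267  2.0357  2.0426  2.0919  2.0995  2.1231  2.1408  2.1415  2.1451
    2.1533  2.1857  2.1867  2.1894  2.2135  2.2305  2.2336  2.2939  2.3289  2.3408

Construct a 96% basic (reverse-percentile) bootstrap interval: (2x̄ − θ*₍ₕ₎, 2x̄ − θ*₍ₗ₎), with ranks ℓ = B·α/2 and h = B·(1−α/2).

Percentile endpoints at ranks 1 and 49: θ*₍1₎ = 1.2935, θ*₍49₎ = 2.3289.
Basic interval reflects these around x̄:
  lower = 2 × 1.8747 − 2.3289 = 1.4205
  upper = 2 × 1.8747 − 1.2935 = 2.4559

(1.4205, 2.4559)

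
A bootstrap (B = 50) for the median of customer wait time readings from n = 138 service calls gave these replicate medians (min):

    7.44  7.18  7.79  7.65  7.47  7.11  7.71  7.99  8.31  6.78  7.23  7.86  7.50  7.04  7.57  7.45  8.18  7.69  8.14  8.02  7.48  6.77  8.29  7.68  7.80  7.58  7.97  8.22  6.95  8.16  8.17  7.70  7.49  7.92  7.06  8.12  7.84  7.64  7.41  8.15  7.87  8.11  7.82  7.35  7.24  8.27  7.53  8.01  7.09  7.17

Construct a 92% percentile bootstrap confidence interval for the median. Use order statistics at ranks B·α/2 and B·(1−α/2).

(6.78, 8.27)

Sorted replicates: 6.77, 6.78, 6.95, 7.04, 7.06, 7.09, 7.11, 7.17, 7.18, 7.23, 7.24, 7.35, 7.41, 7.44, 7.45, 7.47, 7.48, 7.49, 7.50, 7.53, 7.57, 7.58, 7.64, 7.65, 7.68, 7.69, 7.70, 7.71, 7.79, 7.80, 7.82, 7.84, 7.86, 7.87, 7.92, 7.97, 7.99, 8.01, 8.02, 8.11, 8.12, 8.14, 8.15, 8.16, 8.17, 8.18, 8.22, 8.27, 8.29, 8.31
α = 0.08; lower rank = 50 × 0.040 = 2; upper rank = 50 × 0.960 = 48.
The 2nd smallest replicate is 6.78; the 48th is 8.27.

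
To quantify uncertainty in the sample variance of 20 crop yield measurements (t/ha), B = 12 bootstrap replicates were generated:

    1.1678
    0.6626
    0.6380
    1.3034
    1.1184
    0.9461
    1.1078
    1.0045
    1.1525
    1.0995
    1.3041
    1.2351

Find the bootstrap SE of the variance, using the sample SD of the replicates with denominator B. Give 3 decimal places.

Bootstrap SE is the standard deviation of the 12 replicate variances.
Mean of replicates: (1.1678 + 0.6626 + 0.6380 + 1.3034 + 1.1184 + 0.9461 + 1.1078 + 1.0045 + 1.1525 + 1.0995 + 1.3041 + 1.2351) / 12 = 12.73980 / 12 = 1.06165
Sum of squared deviations: (+0.10615)² + (−0.39905)² + (−0.42365)² + (+0.24175)² + (+0.05675)² + (−0.11555)² + (+0.04615)² + (−0.05715)² + (+0.09085)² + (+0.03785)² + (+0.24245)² + (+0.17345)² = 0.52895
Variance = 0.52895 / 12 = 0.04408
SE* = √0.04408

SE* = 0.210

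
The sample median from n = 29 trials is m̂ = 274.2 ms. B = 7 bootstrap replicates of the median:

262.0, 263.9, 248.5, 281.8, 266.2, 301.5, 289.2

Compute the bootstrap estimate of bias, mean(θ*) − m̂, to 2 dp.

bias = −0.90

mean(θ*) = (262.0 + 263.9 + 248.5 + 281.8 + 266.2 + 301.5 + 289.2) / 7 = 273.300
bias = 273.300 − 274.2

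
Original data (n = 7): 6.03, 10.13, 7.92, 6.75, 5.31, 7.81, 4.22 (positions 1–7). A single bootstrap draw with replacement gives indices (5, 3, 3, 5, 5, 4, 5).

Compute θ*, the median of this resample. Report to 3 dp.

θ* = 5.310

Resample values: 5.31, 7.92, 7.92, 5.31, 5.31, 6.75, 5.31.
Sorted: 5.31, 5.31, 5.31, 5.31, 6.75, 7.92, 7.92
Median = middle value = 5.310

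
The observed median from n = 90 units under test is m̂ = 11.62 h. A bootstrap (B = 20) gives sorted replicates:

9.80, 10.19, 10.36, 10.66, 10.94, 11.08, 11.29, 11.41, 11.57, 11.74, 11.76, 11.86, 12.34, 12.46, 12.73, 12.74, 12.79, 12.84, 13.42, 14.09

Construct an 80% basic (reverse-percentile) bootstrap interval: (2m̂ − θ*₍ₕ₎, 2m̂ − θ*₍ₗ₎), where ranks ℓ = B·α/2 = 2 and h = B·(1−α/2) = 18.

Percentile endpoints at ranks 2 and 18: θ*₍2₎ = 10.19, θ*₍18₎ = 12.84.
Basic interval reflects these around m̂:
  lower = 2 × 11.62 − 12.84 = 10.40
  upper = 2 × 11.62 − 10.19 = 13.05

(10.40, 13.05)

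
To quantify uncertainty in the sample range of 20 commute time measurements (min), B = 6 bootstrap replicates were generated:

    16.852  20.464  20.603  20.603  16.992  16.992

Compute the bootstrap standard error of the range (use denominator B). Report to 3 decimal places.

Bootstrap SE is the standard deviation of the 6 replicate ranges.
Mean of replicates: (16.852 + 20.464 + 20.603 + 20.603 + 16.992 + 16.992) / 6 = 112.5060 / 6 = 18.7510
Sum of squared deviations: (−1.8990)² + (+1.7130)² + (+1.8520)² + (+1.8520)² + (−1.7590)² + (−1.7590)² = 19.5885
Variance = 19.5885 / 6 = 3.2648
SE* = √3.2648

SE* = 1.807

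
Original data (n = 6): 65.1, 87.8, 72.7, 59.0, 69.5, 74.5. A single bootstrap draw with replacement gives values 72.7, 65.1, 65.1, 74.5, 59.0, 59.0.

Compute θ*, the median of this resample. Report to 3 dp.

Sorted: 59.0, 59.0, 65.1, 65.1, 72.7, 74.5
Median = average of the two middle values = 65.100

θ* = 65.100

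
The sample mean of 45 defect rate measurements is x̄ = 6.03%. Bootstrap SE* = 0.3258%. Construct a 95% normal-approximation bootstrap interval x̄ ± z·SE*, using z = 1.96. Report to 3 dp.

(5.391, 6.669)

Margin = 1.96 × 0.3258 = 0.6386
Interval: 6.03 ± 0.6386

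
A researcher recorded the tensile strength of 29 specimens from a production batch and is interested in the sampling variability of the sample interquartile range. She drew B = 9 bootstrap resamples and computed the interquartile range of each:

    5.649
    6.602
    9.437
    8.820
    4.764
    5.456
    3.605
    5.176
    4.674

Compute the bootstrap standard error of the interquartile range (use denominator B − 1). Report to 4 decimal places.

Bootstrap SE is the standard deviation of the 9 replicate interquartile ranges.
Mean of replicates: (5.649 + 6.602 + 9.437 + 8.820 + 4.764 + 5.456 + 3.605 + 5.176 + 4.674) / 9 = 54.18300 / 9 = 6.02033
Sum of squared deviations: (−0.37133)² + (+0.58167)² + (+3.41667)² + (+2.79967)² + (−1.25633)² + (−0.56433)² + (−2.41533)² + (−0.84433)² + (−1.34633)² = 30.24416
Variance = 30.24416 / 8 = 3.78052
SE* = √3.78052

SE* = 1.9444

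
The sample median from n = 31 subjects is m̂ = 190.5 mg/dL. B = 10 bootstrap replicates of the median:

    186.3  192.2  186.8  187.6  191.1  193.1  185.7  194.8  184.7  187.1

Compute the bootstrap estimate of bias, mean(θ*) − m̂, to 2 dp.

mean(θ*) = (186.3 + 192.2 + 186.8 + 187.6 + 191.1 + 193.1 + 185.7 + 194.8 + 184.7 + 187.1) / 10 = 188.940
bias = 188.940 − 190.5

bias = −1.56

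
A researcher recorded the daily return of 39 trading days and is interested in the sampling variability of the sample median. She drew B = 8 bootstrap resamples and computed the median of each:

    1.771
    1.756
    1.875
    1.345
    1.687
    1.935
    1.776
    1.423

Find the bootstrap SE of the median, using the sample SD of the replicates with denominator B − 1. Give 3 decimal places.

Bootstrap SE is the standard deviation of the 8 replicate medians.
Mean of replicates: (1.771 + 1.756 + 1.875 + 1.345 + 1.687 + 1.935 + 1.776 + 1.423) / 8 = 13.5680 / 8 = 1.6960
Sum of squared deviations: (+0.0750)² + (+0.0600)² + (+0.1790)² + (−0.3510)² + (−0.0090)² + (+0.2390)² + (+0.0800)² + (−0.2730)² = 0.3026
Variance = 0.3026 / 7 = 0.0432
SE* = √0.0432

SE* = 0.208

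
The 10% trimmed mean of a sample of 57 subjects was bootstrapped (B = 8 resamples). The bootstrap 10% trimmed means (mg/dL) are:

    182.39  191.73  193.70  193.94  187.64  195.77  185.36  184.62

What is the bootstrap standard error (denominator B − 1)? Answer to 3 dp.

Bootstrap SE is the standard deviation of the 8 replicate 10% trimmed means.
Mean of replicates: (182.39 + 191.73 + 193.70 + 193.94 + 187.64 + 195.77 + 185.36 + 184.62) / 8 = 1515.1500 / 8 = 189.3938
Sum of squared deviations: (−7.0038)² + (+2.3362)² + (+4.3062)² + (+4.5462)² + (−1.7538)² + (+6.3762)² + (−4.0337)² + (−4.7738)² = 176.5148
Variance = 176.5148 / 7 = 25.2164
SE* = √25.2164

SE* = 5.022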